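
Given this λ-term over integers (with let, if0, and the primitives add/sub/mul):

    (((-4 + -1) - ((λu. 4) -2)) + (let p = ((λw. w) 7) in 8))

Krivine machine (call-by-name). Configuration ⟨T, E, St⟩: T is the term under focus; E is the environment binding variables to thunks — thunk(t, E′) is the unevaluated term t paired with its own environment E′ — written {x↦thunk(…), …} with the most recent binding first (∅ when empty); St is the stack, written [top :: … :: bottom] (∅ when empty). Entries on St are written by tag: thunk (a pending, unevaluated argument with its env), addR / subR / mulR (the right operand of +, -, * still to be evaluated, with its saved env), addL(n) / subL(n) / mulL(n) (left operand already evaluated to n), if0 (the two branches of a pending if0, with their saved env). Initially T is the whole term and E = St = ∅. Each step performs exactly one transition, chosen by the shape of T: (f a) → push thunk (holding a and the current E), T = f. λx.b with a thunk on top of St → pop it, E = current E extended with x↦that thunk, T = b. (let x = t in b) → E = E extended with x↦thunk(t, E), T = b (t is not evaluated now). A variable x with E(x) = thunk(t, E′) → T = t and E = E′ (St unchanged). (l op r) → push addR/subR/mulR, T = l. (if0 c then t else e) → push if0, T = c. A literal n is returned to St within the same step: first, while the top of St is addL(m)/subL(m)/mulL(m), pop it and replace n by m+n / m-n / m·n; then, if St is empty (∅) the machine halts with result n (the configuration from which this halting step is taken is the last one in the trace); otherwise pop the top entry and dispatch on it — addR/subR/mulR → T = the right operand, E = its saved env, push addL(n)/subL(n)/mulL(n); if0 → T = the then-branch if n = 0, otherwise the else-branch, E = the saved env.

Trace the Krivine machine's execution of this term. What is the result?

Answer: -1

Machine steps:
t=0: ⟨T=(((-4 + -1) - ((λu. 4) -2)) + (let p = ((λw. w) 7) in 8)); E=∅; St=∅⟩
t=1: ⟨T=((-4 + -1) - ((λu. 4) -2)); E=∅; St=[addR]⟩
t=2: ⟨T=(-4 + -1); E=∅; St=[subR :: addR]⟩
t=3: ⟨T=-4; E=∅; St=[addR :: subR :: addR]⟩
t=4: ⟨T=-1; E=∅; St=[addL(-4) :: subR :: addR]⟩
t=5: ⟨T=((λu. 4) -2); E=∅; St=[subL(-5) :: addR]⟩
t=6: ⟨T=(λu. 4); E=∅; St=[thunk :: subL(-5) :: addR]⟩
t=7: ⟨T=4; E={u↦thunk(-2, ∅)}; St=[subL(-5) :: addR]⟩
t=8: ⟨T=(let p = ((λw. w) 7) in 8); E=∅; St=[addL(-9)]⟩
t=9: ⟨T=8; E={p↦thunk(((λw. w) 7), ∅)}; St=[addL(-9)]⟩
→ final value -1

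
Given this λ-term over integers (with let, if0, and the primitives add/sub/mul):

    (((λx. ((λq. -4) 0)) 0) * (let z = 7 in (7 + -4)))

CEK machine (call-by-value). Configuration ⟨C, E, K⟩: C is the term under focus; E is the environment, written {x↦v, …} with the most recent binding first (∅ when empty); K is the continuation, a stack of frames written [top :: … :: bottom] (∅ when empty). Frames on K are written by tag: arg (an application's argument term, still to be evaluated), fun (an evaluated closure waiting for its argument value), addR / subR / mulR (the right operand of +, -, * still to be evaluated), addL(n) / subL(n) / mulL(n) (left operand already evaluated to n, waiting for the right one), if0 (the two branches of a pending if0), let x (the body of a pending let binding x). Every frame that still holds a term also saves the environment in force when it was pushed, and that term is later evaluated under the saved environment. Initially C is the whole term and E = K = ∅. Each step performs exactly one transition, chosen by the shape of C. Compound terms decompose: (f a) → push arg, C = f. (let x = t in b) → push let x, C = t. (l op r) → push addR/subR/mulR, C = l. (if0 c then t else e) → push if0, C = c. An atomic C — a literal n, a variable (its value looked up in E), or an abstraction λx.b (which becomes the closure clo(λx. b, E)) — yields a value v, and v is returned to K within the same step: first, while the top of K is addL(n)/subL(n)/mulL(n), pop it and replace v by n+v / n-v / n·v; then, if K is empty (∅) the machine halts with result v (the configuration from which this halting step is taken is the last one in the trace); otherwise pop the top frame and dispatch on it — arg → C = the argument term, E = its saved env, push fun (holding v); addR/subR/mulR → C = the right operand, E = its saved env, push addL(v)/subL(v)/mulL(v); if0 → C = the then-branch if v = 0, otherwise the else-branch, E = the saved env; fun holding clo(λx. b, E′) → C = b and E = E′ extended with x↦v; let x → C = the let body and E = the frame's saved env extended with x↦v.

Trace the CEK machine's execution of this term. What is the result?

Answer: -12

Machine steps:
t=0: ⟨C=(((λx. ((λq. -4) 0)) 0) * (let z = 7 in (7 + -4))); E=∅; K=∅⟩
t=1: ⟨C=((λx. ((λq. -4) 0)) 0); E=∅; K=[mulR]⟩
t=2: ⟨C=(λx. ((λq. -4) 0)); E=∅; K=[arg :: mulR]⟩
t=3: ⟨C=0; E=∅; K=[fun :: mulR]⟩
t=4: ⟨C=((λq. -4) 0); E={x↦0}; K=[mulR]⟩
t=5: ⟨C=(λq. -4); E={x↦0}; K=[arg :: mulR]⟩
t=6: ⟨C=0; E={x↦0}; K=[fun :: mulR]⟩
t=7: ⟨C=-4; E={q↦0, x↦0}; K=[mulR]⟩
t=8: ⟨C=(let z = 7 in (7 + -4)); E=∅; K=[mulL(-4)]⟩
t=9: ⟨C=7; E=∅; K=[let z :: mulL(-4)]⟩
t=10: ⟨C=(7 + -4); E={z↦7}; K=[mulL(-4)]⟩
t=11: ⟨C=7; E={z↦7}; K=[addR :: mulL(-4)]⟩
t=12: ⟨C=-4; E={z↦7}; K=[addL(7) :: mulL(-4)]⟩
→ final value -12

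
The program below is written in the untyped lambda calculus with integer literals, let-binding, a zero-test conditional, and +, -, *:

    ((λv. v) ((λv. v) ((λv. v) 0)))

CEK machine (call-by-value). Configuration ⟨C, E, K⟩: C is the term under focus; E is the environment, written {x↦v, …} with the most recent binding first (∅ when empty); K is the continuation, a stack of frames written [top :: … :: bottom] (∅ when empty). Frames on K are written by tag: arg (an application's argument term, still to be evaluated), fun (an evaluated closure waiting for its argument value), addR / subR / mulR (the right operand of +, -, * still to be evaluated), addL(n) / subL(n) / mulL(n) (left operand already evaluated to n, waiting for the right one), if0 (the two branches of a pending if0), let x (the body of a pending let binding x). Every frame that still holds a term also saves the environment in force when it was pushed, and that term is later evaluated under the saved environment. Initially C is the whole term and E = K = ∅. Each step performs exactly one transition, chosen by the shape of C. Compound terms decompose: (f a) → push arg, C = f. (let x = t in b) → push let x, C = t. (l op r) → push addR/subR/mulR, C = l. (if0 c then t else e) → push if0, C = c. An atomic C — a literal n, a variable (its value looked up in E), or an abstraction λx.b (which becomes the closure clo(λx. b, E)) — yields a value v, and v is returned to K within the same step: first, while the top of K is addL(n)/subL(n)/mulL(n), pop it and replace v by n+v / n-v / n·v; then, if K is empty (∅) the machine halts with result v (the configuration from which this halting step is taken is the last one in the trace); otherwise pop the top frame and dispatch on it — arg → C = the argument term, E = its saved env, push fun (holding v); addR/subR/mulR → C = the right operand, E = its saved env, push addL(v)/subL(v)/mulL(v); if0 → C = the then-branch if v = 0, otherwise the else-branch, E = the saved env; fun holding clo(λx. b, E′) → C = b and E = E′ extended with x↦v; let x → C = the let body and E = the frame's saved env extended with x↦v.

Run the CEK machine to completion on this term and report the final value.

t=0: ⟨C=((λv. v) ((λv. v) ((λv. v) 0))); E=∅; K=∅⟩
t=1: ⟨C=(λv. v); E=∅; K=[arg]⟩
t=2: ⟨C=((λv. v) ((λv. v) 0)); E=∅; K=[fun]⟩
t=3: ⟨C=(λv. v); E=∅; K=[arg :: fun]⟩
t=4: ⟨C=((λv. v) 0); E=∅; K=[fun :: fun]⟩
t=5: ⟨C=(λv. v); E=∅; K=[arg :: fun :: fun]⟩
t=6: ⟨C=0; E=∅; K=[fun :: fun :: fun]⟩
t=7: ⟨C=v; E={v↦0}; K=[fun :: fun]⟩
t=8: ⟨C=v; E={v↦0}; K=[fun]⟩
t=9: ⟨C=v; E={v↦0}; K=∅⟩
→ final value 0

Answer: 0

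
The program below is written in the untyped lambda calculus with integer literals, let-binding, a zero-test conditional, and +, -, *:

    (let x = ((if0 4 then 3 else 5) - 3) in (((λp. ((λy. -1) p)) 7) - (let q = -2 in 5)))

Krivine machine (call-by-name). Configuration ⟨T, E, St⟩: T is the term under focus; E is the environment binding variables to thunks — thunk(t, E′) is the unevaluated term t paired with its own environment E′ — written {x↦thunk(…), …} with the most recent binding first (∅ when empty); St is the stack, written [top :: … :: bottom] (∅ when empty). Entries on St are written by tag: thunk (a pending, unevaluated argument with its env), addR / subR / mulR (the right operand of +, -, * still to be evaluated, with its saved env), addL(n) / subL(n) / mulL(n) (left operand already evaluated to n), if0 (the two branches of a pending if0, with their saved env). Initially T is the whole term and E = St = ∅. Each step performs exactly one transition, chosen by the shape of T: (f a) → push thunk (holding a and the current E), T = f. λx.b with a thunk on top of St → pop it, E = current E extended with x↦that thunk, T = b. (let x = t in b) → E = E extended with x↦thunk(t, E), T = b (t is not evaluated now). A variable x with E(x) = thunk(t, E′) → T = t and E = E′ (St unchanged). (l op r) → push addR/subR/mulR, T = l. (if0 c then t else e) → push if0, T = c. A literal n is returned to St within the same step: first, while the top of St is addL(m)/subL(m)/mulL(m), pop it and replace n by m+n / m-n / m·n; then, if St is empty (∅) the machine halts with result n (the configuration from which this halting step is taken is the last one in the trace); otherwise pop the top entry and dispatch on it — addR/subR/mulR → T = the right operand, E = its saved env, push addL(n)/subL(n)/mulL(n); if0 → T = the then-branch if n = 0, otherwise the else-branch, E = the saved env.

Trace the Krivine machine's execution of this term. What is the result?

[0] ⟨T=(let x = ((if0 4 then 3 else 5) - 3) in (((λp. ((λy. -1) p)) 7) - (let q = -2 in 5))); E=∅; St=∅⟩
[1] ⟨T=(((λp. ((λy. -1) p)) 7) - (let q = -2 in 5)); E={x↦thunk(((if0 4 then 3 else 5) - 3), ∅)}; St=∅⟩
[2] ⟨T=((λp. ((λy. -1) p)) 7); E={x↦thunk(((if0 4 then 3 else 5) - 3), ∅)}; St=[subR]⟩
[3] ⟨T=(λp. ((λy. -1) p)); E={x↦thunk(((if0 4 then 3 else 5) - 3), ∅)}; St=[thunk :: subR]⟩
[4] ⟨T=((λy. -1) p); E={p↦thunk(7, {x↦thunk(((if0 4 then 3 else 5) - 3), ∅)}), x↦thunk(((if0 4 then 3 else 5) - 3), ∅)}; St=[subR]⟩
[5] ⟨T=(λy. -1); E={p↦thunk(7, {x↦thunk(((if0 4 then 3 else 5) - 3), ∅)}), x↦thunk(((if0 4 then 3 else 5) - 3), ∅)}; St=[thunk :: subR]⟩
[6] ⟨T=-1; E={y↦thunk(p, {p↦thunk(7, {x↦thunk(((if0 4 then 3 else 5) - 3), ∅)}), x↦thunk(((if0 4 then 3 else 5) - 3), ∅)}), p↦thunk(7, {x↦thunk(((if0 4 then 3 else 5) - 3), ∅)}), x↦thunk(((if0 4 then 3 else 5) - 3), ∅)}; St=[subR]⟩
[7] ⟨T=(let q = -2 in 5); E={x↦thunk(((if0 4 then 3 else 5) - 3), ∅)}; St=[subL(-1)]⟩
[8] ⟨T=5; E={q↦thunk(-2, {x↦thunk(((if0 4 then 3 else 5) - 3), ∅)}), x↦thunk(((if0 4 then 3 else 5) - 3), ∅)}; St=[subL(-1)]⟩
→ final value -6

Answer: -6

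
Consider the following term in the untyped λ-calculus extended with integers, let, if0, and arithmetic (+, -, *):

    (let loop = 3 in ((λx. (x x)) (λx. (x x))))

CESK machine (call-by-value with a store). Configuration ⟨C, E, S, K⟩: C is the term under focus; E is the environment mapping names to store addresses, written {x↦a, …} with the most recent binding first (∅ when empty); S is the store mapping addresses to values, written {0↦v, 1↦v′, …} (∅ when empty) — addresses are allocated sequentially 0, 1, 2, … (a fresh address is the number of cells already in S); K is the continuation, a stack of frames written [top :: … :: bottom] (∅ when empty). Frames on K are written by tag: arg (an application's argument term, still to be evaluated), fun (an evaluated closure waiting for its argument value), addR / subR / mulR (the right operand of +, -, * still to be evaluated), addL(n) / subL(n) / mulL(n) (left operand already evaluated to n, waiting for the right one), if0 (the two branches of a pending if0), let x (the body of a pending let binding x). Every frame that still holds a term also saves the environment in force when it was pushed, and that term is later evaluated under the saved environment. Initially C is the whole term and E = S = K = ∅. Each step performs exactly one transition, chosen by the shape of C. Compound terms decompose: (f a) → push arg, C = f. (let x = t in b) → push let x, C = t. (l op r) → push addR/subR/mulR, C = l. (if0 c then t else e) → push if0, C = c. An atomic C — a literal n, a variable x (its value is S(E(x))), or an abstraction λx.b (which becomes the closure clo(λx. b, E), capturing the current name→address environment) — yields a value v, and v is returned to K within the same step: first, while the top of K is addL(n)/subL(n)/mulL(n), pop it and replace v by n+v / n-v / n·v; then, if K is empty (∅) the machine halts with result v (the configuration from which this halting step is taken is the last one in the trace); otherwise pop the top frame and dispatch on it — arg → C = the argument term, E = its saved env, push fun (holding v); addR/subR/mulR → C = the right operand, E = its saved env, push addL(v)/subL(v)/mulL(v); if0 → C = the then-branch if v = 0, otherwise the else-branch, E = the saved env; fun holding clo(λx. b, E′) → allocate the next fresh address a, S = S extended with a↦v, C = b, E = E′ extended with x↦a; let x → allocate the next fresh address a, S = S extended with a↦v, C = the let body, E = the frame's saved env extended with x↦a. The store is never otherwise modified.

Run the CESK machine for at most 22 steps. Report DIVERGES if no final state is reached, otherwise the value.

Answer: DIVERGES (no final state within 22 steps)

Machine steps:
step 0: ⟨C=(let loop = 3 in ((λx. (x x)) (λx. (x x)))); E=∅; S=∅; K=∅⟩
step 1: ⟨C=3; E=∅; S=∅; K=[let loop]⟩
step 2: ⟨C=((λx. (x x)) (λx. (x x))); E={loop↦0}; S={0↦3}; K=∅⟩
step 3: ⟨C=(λx. (x x)); E={loop↦0}; S={0↦3}; K=[arg]⟩
step 4: ⟨C=(λx. (x x)); E={loop↦0}; S={0↦3}; K=[fun]⟩
step 5: ⟨C=(x x); E={x↦1, loop↦0}; S={0↦3, 1↦clo(λx. (x x), {loop↦0})}; K=∅⟩
step 6: ⟨C=x; E={x↦1, loop↦0}; S={0↦3, 1↦clo(λx. (x x), {loop↦0})}; K=[arg]⟩
step 7: ⟨C=x; E={x↦1, loop↦0}; S={0↦3, 1↦clo(λx. (x x), {loop↦0})}; K=[fun]⟩
step 8: ⟨C=(x x); E={x↦2, loop↦0}; S={0↦3, 1↦clo(λx. (x x), {loop↦0}), 2↦clo(λx. (x x), {loop↦0})}; K=∅⟩
step 9: ⟨C=x; E={x↦2, loop↦0}; S={0↦3, 1↦clo(λx. (x x), {loop↦0}), 2↦clo(λx. (x x), {loop↦0})}; K=[arg]⟩
step 10: ⟨C=x; E={x↦2, loop↦0}; S={0↦3, 1↦clo(λx. (x x), {loop↦0}), 2↦clo(λx. (x x), {loop↦0})}; K=[fun]⟩
step 11: ⟨C=(x x); E={x↦3, loop↦0}; S={0↦3, 1↦clo(λx. (x x), {loop↦0}), 2↦clo(λx. (x x), {loop↦0}), 3↦clo(λx. (x x), {loop↦0})}; K=∅⟩
step 12: ⟨C=x; E={x↦3, loop↦0}; S={0↦3, 1↦clo(λx. (x x), {loop↦0}), 2↦clo(λx. (x x), {loop↦0}), 3↦clo(λx. (x x), {loop↦0})}; K=[arg]⟩
step 13: ⟨C=x; E={x↦3, loop↦0}; S={0↦3, 1↦clo(λx. (x x), {loop↦0}), 2↦clo(λx. (x x), {loop↦0}), 3↦clo(λx. (x x), {loop↦0})}; K=[fun]⟩
step 14: ⟨C=(x x); E={x↦4, loop↦0}; S={0↦3, 1↦clo(λx. (x x), {loop↦0}), 2↦clo(λx. (x x), {loop↦0}), 3↦clo(λx. (x x), {loop↦0}), 4↦clo(λx. (x x), {loop↦0})}; K=∅⟩
step 15: ⟨C=x; E={x↦4, loop↦0}; S={0↦3, 1↦clo(λx. (x x), {loop↦0}), 2↦clo(λx. (x x), {loop↦0}), 3↦clo(λx. (x x), {loop↦0}), 4↦clo(λx. (x x), {loop↦0})}; K=[arg]⟩
step 16: ⟨C=x; E={x↦4, loop↦0}; S={0↦3, 1↦clo(λx. (x x), {loop↦0}), 2↦clo(λx. (x x), {loop↦0}), 3↦clo(λx. (x x), {loop↦0}), 4↦clo(λx. (x x), {loop↦0})}; K=[fun]⟩
step 17: ⟨C=(x x); E={x↦5, loop↦0}; S={0↦3, 1↦clo(λx. (x x), {loop↦0}), 2↦clo(λx. (x x), {loop↦0}), 3↦clo(λx. (x x), {loop↦0}), 4↦clo(λx. (x x), {loop↦0}), 5↦clo(λx. (x x), {loop↦0})}; K=∅⟩
step 18: ⟨C=x; E={x↦5, loop↦0}; S={0↦3, 1↦clo(λx. (x x), {loop↦0}), 2↦clo(λx. (x x), {loop↦0}), 3↦clo(λx. (x x), {loop↦0}), 4↦clo(λx. (x x), {loop↦0}), 5↦clo(λx. (x x), {loop↦0})}; K=[arg]⟩
step 19: ⟨C=x; E={x↦5, loop↦0}; S={0↦3, 1↦clo(λx. (x x), {loop↦0}), 2↦clo(λx. (x x), {loop↦0}), 3↦clo(λx. (x x), {loop↦0}), 4↦clo(λx. (x x), {loop↦0}), 5↦clo(λx. (x x), {loop↦0})}; K=[fun]⟩
step 20: ⟨C=(x x); E={x↦6, loop↦0}; S={0↦3, 1↦clo(λx. (x x), {loop↦0}), 2↦clo(λx. (x x), {loop↦0}), 3↦clo(λx. (x x), {loop↦0}), 4↦clo(λx. (x x), {loop↦0}), 5↦clo(λx. (x x), {loop↦0}), 6↦clo(λx. (x x), {loop↦0})}; K=∅⟩
step 21: ⟨C=x; E={x↦6, loop↦0}; S={0↦3, 1↦clo(λx. (x x), {loop↦0}), 2↦clo(λx. (x x), {loop↦0}), 3↦clo(λx. (x x), {loop↦0}), 4↦clo(λx. (x x), {loop↦0}), 5↦clo(λx. (x x), {loop↦0}), 6↦clo(λx. (x x), {loop↦0})}; K=[arg]⟩
step 22: ⟨C=x; E={x↦6, loop↦0}; S={0↦3, 1↦clo(λx. (x x), {loop↦0}), 2↦clo(λx. (x x), {loop↦0}), 3↦clo(λx. (x x), {loop↦0}), 4↦clo(λx. (x x), {loop↦0}), 5↦clo(λx. (x x), {loop↦0}), 6↦clo(λx. (x x), {loop↦0})}; K=[fun]⟩
→ 22 transitions taken and the configuration is still not final: no result within 22 steps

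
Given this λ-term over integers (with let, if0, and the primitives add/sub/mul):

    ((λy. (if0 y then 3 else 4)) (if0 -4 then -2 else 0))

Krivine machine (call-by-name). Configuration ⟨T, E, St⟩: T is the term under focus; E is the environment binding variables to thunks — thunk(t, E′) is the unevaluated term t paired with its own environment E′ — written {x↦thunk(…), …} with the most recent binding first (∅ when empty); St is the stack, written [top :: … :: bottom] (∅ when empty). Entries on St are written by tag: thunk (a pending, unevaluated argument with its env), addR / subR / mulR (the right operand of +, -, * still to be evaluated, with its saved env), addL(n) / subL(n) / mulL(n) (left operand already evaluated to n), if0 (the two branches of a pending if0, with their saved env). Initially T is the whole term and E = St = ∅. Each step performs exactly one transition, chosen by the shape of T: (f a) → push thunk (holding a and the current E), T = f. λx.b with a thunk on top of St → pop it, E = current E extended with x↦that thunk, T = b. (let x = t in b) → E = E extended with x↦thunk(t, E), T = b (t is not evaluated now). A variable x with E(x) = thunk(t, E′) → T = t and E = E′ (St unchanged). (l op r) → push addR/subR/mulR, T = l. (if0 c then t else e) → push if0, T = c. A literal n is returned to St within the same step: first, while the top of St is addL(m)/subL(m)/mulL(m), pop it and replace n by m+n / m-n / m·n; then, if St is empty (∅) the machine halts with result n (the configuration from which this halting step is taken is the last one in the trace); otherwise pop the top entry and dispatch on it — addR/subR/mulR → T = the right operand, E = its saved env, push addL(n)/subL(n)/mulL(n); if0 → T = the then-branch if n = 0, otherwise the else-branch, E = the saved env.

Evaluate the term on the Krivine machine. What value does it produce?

Answer: 3

Execution trace:
0. ⟨T=((λy. (if0 y then 3 else 4)) (if0 -4 then -2 else 0)); E=∅; St=∅⟩
1. ⟨T=(λy. (if0 y then 3 else 4)); E=∅; St=[thunk]⟩
2. ⟨T=(if0 y then 3 else 4); E={y↦thunk((if0 -4 then -2 else 0), ∅)}; St=∅⟩
3. ⟨T=y; E={y↦thunk((if0 -4 then -2 else 0), ∅)}; St=[if0]⟩
4. ⟨T=(if0 -4 then -2 else 0); E=∅; St=[if0]⟩
5. ⟨T=-4; E=∅; St=[if0 :: if0]⟩
6. ⟨T=0; E=∅; St=[if0]⟩
7. ⟨T=3; E={y↦thunk((if0 -4 then -2 else 0), ∅)}; St=∅⟩
→ final value 3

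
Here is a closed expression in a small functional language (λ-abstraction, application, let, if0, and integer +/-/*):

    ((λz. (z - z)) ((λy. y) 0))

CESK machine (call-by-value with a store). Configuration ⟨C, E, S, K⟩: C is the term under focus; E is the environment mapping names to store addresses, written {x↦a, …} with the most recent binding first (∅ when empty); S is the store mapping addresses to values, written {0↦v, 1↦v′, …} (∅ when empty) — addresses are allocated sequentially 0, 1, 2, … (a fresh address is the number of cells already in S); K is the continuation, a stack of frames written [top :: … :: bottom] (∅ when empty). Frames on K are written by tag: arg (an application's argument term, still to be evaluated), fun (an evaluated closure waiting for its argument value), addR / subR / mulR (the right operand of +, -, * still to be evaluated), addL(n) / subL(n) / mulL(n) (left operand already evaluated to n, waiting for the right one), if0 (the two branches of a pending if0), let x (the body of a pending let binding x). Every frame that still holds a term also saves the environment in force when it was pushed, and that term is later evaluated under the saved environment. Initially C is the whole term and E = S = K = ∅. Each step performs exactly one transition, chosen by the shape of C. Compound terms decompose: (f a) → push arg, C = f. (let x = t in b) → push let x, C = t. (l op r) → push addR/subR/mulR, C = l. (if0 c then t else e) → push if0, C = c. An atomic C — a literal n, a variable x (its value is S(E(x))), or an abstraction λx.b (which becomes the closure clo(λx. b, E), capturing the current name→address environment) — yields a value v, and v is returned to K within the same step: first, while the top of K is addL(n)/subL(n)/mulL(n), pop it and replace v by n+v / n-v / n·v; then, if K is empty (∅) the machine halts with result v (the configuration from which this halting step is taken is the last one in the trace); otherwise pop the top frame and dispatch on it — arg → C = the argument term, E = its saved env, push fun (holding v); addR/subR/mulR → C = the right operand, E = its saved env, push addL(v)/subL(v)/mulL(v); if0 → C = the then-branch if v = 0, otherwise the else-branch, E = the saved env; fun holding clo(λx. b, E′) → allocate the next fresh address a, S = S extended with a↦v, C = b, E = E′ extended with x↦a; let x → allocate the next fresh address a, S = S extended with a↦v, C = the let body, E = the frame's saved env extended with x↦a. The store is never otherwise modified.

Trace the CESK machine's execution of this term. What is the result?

Answer: 0

Derivation:
t=0: [C=((λz. (z - z)) ((λy. y) 0)) | E=∅ | S=∅ | K=∅]
t=1: [C=(λz. (z - z)) | E=∅ | S=∅ | K=[arg]]
t=2: [C=((λy. y) 0) | E=∅ | S=∅ | K=[fun]]
t=3: [C=(λy. y) | E=∅ | S=∅ | K=[arg :: fun]]
t=4: [C=0 | E=∅ | S=∅ | K=[fun :: fun]]
t=5: [C=y | E={y↦0} | S={0↦0} | K=[fun]]
t=6: [C=(z - z) | E={z↦1} | S={0↦0, 1↦0} | K=∅]
t=7: [C=z | E={z↦1} | S={0↦0, 1↦0} | K=[subR]]
t=8: [C=z | E={z↦1} | S={0↦0, 1↦0} | K=[subL(0)]]
→ final value 0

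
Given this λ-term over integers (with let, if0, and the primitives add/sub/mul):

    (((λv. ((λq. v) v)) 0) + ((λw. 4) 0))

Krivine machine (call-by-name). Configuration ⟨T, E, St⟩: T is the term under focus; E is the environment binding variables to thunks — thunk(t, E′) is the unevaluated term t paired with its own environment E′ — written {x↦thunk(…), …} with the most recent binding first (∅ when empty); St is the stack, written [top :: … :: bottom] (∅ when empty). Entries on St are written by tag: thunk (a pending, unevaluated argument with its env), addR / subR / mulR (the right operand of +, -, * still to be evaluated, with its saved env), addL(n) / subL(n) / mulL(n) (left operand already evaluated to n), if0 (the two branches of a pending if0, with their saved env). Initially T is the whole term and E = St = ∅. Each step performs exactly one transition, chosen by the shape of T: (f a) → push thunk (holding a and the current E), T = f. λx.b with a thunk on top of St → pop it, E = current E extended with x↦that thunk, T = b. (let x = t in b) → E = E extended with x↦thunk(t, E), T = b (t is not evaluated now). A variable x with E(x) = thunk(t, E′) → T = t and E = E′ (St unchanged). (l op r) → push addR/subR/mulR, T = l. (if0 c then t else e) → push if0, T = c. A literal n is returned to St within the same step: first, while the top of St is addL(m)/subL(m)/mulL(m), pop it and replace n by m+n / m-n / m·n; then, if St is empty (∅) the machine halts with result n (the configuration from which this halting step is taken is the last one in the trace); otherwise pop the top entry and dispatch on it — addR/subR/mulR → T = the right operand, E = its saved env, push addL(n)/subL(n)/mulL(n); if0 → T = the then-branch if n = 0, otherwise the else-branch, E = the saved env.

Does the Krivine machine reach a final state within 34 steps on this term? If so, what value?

[0] ⟨T=(((λv. ((λq. v) v)) 0) + ((λw. 4) 0)); E=∅; St=∅⟩
[1] ⟨T=((λv. ((λq. v) v)) 0); E=∅; St=[addR]⟩
[2] ⟨T=(λv. ((λq. v) v)); E=∅; St=[thunk :: addR]⟩
[3] ⟨T=((λq. v) v); E={v↦thunk(0, ∅)}; St=[addR]⟩
[4] ⟨T=(λq. v); E={v↦thunk(0, ∅)}; St=[thunk :: addR]⟩
[5] ⟨T=v; E={q↦thunk(v, {v↦thunk(0, ∅)}), v↦thunk(0, ∅)}; St=[addR]⟩
[6] ⟨T=0; E=∅; St=[addR]⟩
[7] ⟨T=((λw. 4) 0); E=∅; St=[addL(0)]⟩
[8] ⟨T=(λw. 4); E=∅; St=[thunk :: addL(0)]⟩
[9] ⟨T=4; E={w↦thunk(0, ∅)}; St=[addL(0)]⟩
→ final value 4

Answer: 4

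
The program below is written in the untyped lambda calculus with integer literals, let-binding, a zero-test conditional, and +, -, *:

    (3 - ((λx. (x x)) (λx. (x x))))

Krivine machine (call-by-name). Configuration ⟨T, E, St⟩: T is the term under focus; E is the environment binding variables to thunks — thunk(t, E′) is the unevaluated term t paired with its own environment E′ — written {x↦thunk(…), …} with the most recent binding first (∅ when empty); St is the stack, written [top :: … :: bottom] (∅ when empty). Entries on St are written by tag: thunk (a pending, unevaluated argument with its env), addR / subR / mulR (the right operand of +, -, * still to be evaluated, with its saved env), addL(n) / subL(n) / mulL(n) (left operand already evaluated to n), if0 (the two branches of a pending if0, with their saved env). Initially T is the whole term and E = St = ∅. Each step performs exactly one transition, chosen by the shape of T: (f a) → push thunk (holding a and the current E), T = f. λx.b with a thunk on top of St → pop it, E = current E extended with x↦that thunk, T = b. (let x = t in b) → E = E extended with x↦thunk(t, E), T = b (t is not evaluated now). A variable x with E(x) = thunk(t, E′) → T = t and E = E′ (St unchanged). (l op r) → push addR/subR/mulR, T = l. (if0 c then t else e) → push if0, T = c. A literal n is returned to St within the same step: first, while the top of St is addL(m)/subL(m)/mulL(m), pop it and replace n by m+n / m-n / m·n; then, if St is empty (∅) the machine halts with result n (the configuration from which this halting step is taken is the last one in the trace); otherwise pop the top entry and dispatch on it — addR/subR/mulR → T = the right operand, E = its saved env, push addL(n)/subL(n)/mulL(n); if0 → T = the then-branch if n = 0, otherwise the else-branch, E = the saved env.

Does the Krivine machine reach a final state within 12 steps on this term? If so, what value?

Answer: DIVERGES (no final state within 12 steps)

Derivation:
[0] <T=(3 - ((λx. (x x)) (λx. (x x)))), E=∅, St=∅>
[1] <T=3, E=∅, St=[subR]>
[2] <T=((λx. (x x)) (λx. (x x))), E=∅, St=[subL(3)]>
[3] <T=(λx. (x x)), E=∅, St=[thunk :: subL(3)]>
[4] <T=(x x), E={x↦thunk((λx. (x x)), ∅)}, St=[subL(3)]>
[5] <T=x, E={x↦thunk((λx. (x x)), ∅)}, St=[thunk :: subL(3)]>
[6] <T=(λx. (x x)), E=∅, St=[thunk :: subL(3)]>
[7] <T=(x x), E={x↦thunk(x, {x↦thunk((λx. (x x)), ∅)})}, St=[subL(3)]>
[8] <T=x, E={x↦thunk(x, {x↦thunk((λx. (x x)), ∅)})}, St=[thunk :: subL(3)]>
[9] <T=x, E={x↦thunk((λx. (x x)), ∅)}, St=[thunk :: subL(3)]>
[10] <T=(λx. (x x)), E=∅, St=[thunk :: subL(3)]>
[11] <T=(x x), E={x↦thunk(x, {x↦thunk(x, {x↦thunk((λx. (x x)), ∅)})})}, St=[subL(3)]>
[12] <T=x, E={x↦thunk(x, {x↦thunk(x, {x↦thunk((λx. (x x)), ∅)})})}, St=[thunk :: subL(3)]>
→ 12 transitions taken and the configuration is still not final: no result within 12 steps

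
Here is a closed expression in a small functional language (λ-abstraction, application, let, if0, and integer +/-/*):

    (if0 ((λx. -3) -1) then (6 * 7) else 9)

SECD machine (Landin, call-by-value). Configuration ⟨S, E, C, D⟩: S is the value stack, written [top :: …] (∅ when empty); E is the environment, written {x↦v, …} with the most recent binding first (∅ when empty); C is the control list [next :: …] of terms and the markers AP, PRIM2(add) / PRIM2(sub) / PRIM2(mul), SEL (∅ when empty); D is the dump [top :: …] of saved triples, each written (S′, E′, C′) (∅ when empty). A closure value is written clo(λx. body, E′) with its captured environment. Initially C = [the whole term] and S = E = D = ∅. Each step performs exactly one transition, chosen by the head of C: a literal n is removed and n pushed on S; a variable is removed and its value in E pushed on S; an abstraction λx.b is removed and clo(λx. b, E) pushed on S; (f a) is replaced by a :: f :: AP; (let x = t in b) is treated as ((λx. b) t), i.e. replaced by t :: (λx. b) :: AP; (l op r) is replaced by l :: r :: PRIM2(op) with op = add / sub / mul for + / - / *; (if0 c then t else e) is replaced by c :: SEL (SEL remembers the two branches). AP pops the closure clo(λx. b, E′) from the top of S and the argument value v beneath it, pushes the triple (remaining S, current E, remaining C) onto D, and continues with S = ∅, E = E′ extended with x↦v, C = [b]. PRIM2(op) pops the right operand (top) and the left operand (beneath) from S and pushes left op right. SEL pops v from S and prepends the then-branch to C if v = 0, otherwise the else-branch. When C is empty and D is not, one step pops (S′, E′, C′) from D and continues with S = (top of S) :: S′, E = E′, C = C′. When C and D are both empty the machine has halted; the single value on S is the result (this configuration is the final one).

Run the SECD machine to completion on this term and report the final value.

step 0: <S=∅, E=∅, C=[(if0 ((λx. -3) -1) then (6 * 7) else 9)], D=∅>
step 1: <S=∅, E=∅, C=[((λx. -3) -1) :: SEL], D=∅>
step 2: <S=∅, E=∅, C=[-1 :: (λx. -3) :: AP :: SEL], D=∅>
step 3: <S=[-1], E=∅, C=[(λx. -3) :: AP :: SEL], D=∅>
step 4: <S=[clo(λx. -3, ∅) :: -1], E=∅, C=[AP :: SEL], D=∅>
step 5: <S=∅, E={x↦-1}, C=[-3], D=[(∅, ∅, [SEL])]>
step 6: <S=[-3], E={x↦-1}, C=∅, D=[(∅, ∅, [SEL])]>
step 7: <S=[-3], E=∅, C=[SEL], D=∅>
step 8: <S=∅, E=∅, C=[9], D=∅>
step 9: <S=[9], E=∅, C=∅, D=∅>
→ final value 9

Answer: 9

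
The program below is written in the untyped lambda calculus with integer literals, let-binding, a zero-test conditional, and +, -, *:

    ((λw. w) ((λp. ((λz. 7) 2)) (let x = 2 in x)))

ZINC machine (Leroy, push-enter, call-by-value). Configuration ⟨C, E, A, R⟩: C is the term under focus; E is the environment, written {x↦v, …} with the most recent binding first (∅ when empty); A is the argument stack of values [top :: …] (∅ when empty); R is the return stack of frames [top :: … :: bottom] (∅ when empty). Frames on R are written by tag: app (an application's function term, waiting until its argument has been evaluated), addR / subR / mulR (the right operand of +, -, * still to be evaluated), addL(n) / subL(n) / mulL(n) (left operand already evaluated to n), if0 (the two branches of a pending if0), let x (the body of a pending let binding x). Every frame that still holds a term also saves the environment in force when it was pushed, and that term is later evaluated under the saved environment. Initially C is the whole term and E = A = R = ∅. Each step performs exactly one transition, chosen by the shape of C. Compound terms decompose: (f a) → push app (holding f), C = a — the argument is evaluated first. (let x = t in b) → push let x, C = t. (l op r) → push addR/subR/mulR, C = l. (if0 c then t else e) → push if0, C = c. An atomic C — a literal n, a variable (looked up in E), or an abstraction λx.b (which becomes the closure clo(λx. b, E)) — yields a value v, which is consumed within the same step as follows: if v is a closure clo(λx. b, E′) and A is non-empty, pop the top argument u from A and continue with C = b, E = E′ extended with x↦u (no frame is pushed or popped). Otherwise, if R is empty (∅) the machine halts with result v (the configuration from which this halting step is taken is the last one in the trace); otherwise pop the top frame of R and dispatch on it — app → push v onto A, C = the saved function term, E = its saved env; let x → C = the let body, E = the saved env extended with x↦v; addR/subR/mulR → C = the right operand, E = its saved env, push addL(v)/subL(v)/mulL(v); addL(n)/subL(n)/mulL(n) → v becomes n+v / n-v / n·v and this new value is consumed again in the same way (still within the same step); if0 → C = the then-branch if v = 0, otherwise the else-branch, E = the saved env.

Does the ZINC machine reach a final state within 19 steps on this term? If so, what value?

Answer: 7

Execution trace:
0. ⟨C=((λw. w) ((λp. ((λz. 7) 2)) (let x = 2 in x))); E=∅; A=∅; R=∅⟩
1. ⟨C=((λp. ((λz. 7) 2)) (let x = 2 in x)); E=∅; A=∅; R=[app]⟩
2. ⟨C=(let x = 2 in x); E=∅; A=∅; R=[app :: app]⟩
3. ⟨C=2; E=∅; A=∅; R=[let x :: app :: app]⟩
4. ⟨C=x; E={x↦2}; A=∅; R=[app :: app]⟩
5. ⟨C=(λp. ((λz. 7) 2)); E=∅; A=[2]; R=[app]⟩
6. ⟨C=((λz. 7) 2); E={p↦2}; A=∅; R=[app]⟩
7. ⟨C=2; E={p↦2}; A=∅; R=[app :: app]⟩
8. ⟨C=(λz. 7); E={p↦2}; A=[2]; R=[app]⟩
9. ⟨C=7; E={z↦2, p↦2}; A=∅; R=[app]⟩
10. ⟨C=(λw. w); E=∅; A=[7]; R=∅⟩
11. ⟨C=w; E={w↦7}; A=∅; R=∅⟩
→ final value 7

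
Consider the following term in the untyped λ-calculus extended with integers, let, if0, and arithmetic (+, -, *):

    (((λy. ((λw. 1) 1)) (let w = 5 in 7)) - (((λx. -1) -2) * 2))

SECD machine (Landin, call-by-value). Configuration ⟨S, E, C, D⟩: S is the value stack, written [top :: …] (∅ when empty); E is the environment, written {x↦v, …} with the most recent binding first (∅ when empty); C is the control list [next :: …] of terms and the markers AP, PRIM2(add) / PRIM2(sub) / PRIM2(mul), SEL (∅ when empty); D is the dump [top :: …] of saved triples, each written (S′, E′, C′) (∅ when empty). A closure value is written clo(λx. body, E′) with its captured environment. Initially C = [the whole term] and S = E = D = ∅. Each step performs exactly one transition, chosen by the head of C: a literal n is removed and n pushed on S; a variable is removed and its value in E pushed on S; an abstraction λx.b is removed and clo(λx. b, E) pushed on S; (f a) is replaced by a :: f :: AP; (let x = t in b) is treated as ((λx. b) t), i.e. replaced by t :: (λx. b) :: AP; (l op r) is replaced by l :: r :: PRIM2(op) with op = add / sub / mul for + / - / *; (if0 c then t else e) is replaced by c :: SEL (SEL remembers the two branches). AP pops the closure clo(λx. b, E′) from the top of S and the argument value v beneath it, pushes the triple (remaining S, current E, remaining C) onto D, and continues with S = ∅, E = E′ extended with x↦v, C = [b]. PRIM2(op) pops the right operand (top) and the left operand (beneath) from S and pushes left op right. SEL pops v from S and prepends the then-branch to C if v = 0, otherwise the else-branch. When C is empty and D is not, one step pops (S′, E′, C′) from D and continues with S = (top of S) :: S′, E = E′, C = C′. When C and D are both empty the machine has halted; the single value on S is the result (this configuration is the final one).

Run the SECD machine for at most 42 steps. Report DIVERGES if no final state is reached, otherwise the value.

Answer: 3

Derivation:
step 0: ⟨S=∅; E=∅; C=[(((λy. ((λw. 1) 1)) (let w = 5 in 7)) - (((λx. -1) -2) * 2))]; D=∅⟩
step 1: ⟨S=∅; E=∅; C=[((λy. ((λw. 1) 1)) (let w = 5 in 7)) :: (((λx. -1) -2) * 2) :: PRIM2(sub)]; D=∅⟩
step 2: ⟨S=∅; E=∅; C=[(let w = 5 in 7) :: (λy. ((λw. 1) 1)) :: AP :: (((λx. -1) -2) * 2) :: PRIM2(sub)]; D=∅⟩
step 3: ⟨S=∅; E=∅; C=[5 :: (λw. 7) :: AP :: (λy. ((λw. 1) 1)) :: AP :: (((λx. -1) -2) * 2) :: PRIM2(sub)]; D=∅⟩
step 4: ⟨S=[5]; E=∅; C=[(λw. 7) :: AP :: (λy. ((λw. 1) 1)) :: AP :: (((λx. -1) -2) * 2) :: PRIM2(sub)]; D=∅⟩
step 5: ⟨S=[clo(λw. 7, ∅) :: 5]; E=∅; C=[AP :: (λy. ((λw. 1) 1)) :: AP :: (((λx. -1) -2) * 2) :: PRIM2(sub)]; D=∅⟩
step 6: ⟨S=∅; E={w↦5}; C=[7]; D=[(∅, ∅, [(λy. ((λw. 1) 1)) :: AP :: (((λx. -1) -2) * 2) :: PRIM2(sub)])]⟩
step 7: ⟨S=[7]; E={w↦5}; C=∅; D=[(∅, ∅, [(λy. ((λw. 1) 1)) :: AP :: (((λx. -1) -2) * 2) :: PRIM2(sub)])]⟩
step 8: ⟨S=[7]; E=∅; C=[(λy. ((λw. 1) 1)) :: AP :: (((λx. -1) -2) * 2) :: PRIM2(sub)]; D=∅⟩
step 9: ⟨S=[clo(λy. ((λw. 1) 1), ∅) :: 7]; E=∅; C=[AP :: (((λx. -1) -2) * 2) :: PRIM2(sub)]; D=∅⟩
step 10: ⟨S=∅; E={y↦7}; C=[((λw. 1) 1)]; D=[(∅, ∅, [(((λx. -1) -2) * 2) :: PRIM2(sub)])]⟩
step 11: ⟨S=∅; E={y↦7}; C=[1 :: (λw. 1) :: AP]; D=[(∅, ∅, [(((λx. -1) -2) * 2) :: PRIM2(sub)])]⟩
step 12: ⟨S=[1]; E={y↦7}; C=[(λw. 1) :: AP]; D=[(∅, ∅, [(((λx. -1) -2) * 2) :: PRIM2(sub)])]⟩
step 13: ⟨S=[clo(λw. 1, {y↦7}) :: 1]; E={y↦7}; C=[AP]; D=[(∅, ∅, [(((λx. -1) -2) * 2) :: PRIM2(sub)])]⟩
step 14: ⟨S=∅; E={w↦1, y↦7}; C=[1]; D=[(∅, {y↦7}, ∅) :: (∅, ∅, [(((λx. -1) -2) * 2) :: PRIM2(sub)])]⟩
step 15: ⟨S=[1]; E={w↦1, y↦7}; C=∅; D=[(∅, {y↦7}, ∅) :: (∅, ∅, [(((λx. -1) -2) * 2) :: PRIM2(sub)])]⟩
step 16: ⟨S=[1]; E={y↦7}; C=∅; D=[(∅, ∅, [(((λx. -1) -2) * 2) :: PRIM2(sub)])]⟩
step 17: ⟨S=[1]; E=∅; C=[(((λx. -1) -2) * 2) :: PRIM2(sub)]; D=∅⟩
step 18: ⟨S=[1]; E=∅; C=[((λx. -1) -2) :: 2 :: PRIM2(mul) :: PRIM2(sub)]; D=∅⟩
step 19: ⟨S=[1]; E=∅; C=[-2 :: (λx. -1) :: AP :: 2 :: PRIM2(mul) :: PRIM2(sub)]; D=∅⟩
step 20: ⟨S=[-2 :: 1]; E=∅; C=[(λx. -1) :: AP :: 2 :: PRIM2(mul) :: PRIM2(sub)]; D=∅⟩
step 21: ⟨S=[clo(λx. -1, ∅) :: -2 :: 1]; E=∅; C=[AP :: 2 :: PRIM2(mul) :: PRIM2(sub)]; D=∅⟩
step 22: ⟨S=∅; E={x↦-2}; C=[-1]; D=[([1], ∅, [2 :: PRIM2(mul) :: PRIM2(sub)])]⟩
step 23: ⟨S=[-1]; E={x↦-2}; C=∅; D=[([1], ∅, [2 :: PRIM2(mul) :: PRIM2(sub)])]⟩
step 24: ⟨S=[-1 :: 1]; E=∅; C=[2 :: PRIM2(mul) :: PRIM2(sub)]; D=∅⟩
step 25: ⟨S=[2 :: -1 :: 1]; E=∅; C=[PRIM2(mul) :: PRIM2(sub)]; D=∅⟩
step 26: ⟨S=[-2 :: 1]; E=∅; C=[PRIM2(sub)]; D=∅⟩
step 27: ⟨S=[3]; E=∅; C=∅; D=∅⟩
→ final value 3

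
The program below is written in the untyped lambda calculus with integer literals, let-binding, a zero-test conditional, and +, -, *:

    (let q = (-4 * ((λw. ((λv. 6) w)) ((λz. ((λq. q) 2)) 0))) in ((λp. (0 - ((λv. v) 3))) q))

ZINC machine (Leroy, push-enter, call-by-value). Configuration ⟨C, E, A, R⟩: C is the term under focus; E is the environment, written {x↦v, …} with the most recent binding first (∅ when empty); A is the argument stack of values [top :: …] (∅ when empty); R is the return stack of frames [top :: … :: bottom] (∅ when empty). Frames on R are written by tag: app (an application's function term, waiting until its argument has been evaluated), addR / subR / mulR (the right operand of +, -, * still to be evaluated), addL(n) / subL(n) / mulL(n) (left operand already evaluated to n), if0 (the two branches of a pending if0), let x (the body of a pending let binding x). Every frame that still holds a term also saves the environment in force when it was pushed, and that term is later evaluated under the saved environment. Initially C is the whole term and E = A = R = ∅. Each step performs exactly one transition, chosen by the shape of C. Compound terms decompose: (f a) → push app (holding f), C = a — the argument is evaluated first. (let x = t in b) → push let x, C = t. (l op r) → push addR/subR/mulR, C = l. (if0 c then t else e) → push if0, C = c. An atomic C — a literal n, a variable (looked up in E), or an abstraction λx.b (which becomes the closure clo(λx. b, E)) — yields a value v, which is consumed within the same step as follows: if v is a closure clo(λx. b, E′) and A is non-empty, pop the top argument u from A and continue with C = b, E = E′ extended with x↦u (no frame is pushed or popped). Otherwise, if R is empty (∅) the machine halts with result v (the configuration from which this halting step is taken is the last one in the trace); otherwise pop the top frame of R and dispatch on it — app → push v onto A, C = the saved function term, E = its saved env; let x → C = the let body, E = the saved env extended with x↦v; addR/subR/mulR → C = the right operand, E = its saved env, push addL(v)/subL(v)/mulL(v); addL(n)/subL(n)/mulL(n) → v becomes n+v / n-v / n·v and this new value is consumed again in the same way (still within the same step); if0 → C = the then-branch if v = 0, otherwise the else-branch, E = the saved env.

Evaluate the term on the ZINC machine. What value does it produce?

Answer: -3

Execution trace:
0. [C=(let q = (-4 * ((λw. ((λv. 6) w)) ((λz. ((λq. q) 2)) 0))) in ((λp. (0 - ((λv. v) 3))) q)) | E=∅ | A=∅ | R=∅]
1. [C=(-4 * ((λw. ((λv. 6) w)) ((λz. ((λq. q) 2)) 0))) | E=∅ | A=∅ | R=[let q]]
2. [C=-4 | E=∅ | A=∅ | R=[mulR :: let q]]
3. [C=((λw. ((λv. 6) w)) ((λz. ((λq. q) 2)) 0)) | E=∅ | A=∅ | R=[mulL(-4) :: let q]]
4. [C=((λz. ((λq. q) 2)) 0) | E=∅ | A=∅ | R=[app :: mulL(-4) :: let q]]
5. [C=0 | E=∅ | A=∅ | R=[app :: app :: mulL(-4) :: let q]]
6. [C=(λz. ((λq. q) 2)) | E=∅ | A=[0] | R=[app :: mulL(-4) :: let q]]
7. [C=((λq. q) 2) | E={z↦0} | A=∅ | R=[app :: mulL(-4) :: let q]]
8. [C=2 | E={z↦0} | A=∅ | R=[app :: app :: mulL(-4) :: let q]]
9. [C=(λq. q) | E={z↦0} | A=[2] | R=[app :: mulL(-4) :: let q]]
10. [C=q | E={q↦2, z↦0} | A=∅ | R=[app :: mulL(-4) :: let q]]
11. [C=(λw. ((λv. 6) w)) | E=∅ | A=[2] | R=[mulL(-4) :: let q]]
12. [C=((λv. 6) w) | E={w↦2} | A=∅ | R=[mulL(-4) :: let q]]
13. [C=w | E={w↦2} | A=∅ | R=[app :: mulL(-4) :: let q]]
14. [C=(λv. 6) | E={w↦2} | A=[2] | R=[mulL(-4) :: let q]]
15. [C=6 | E={v↦2, w↦2} | A=∅ | R=[mulL(-4) :: let q]]
16. [C=((λp. (0 - ((λv. v) 3))) q) | E={q↦-24} | A=∅ | R=∅]
17. [C=q | E={q↦-24} | A=∅ | R=[app]]
18. [C=(λp. (0 - ((λv. v) 3))) | E={q↦-24} | A=[-24] | R=∅]
19. [C=(0 - ((λv. v) 3)) | E={p↦-24, q↦-24} | A=∅ | R=∅]
20. [C=0 | E={p↦-24, q↦-24} | A=∅ | R=[subR]]
21. [C=((λv. v) 3) | E={p↦-24, q↦-24} | A=∅ | R=[subL(0)]]
22. [C=3 | E={p↦-24, q↦-24} | A=∅ | R=[app :: subL(0)]]
23. [C=(λv. v) | E={p↦-24, q↦-24} | A=[3] | R=[subL(0)]]
24. [C=v | E={v↦3, p↦-24, q↦-24} | A=∅ | R=[subL(0)]]
→ final value -3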